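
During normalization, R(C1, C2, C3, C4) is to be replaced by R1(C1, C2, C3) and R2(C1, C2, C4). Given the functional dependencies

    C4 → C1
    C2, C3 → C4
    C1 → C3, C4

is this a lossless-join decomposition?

Common attributes: R1 ∩ R2 = {C1, C2}.
Closure of {C1, C2}: C1 → C3, C4 applies, adding C3, C4. So (C1, C2)⁺ = {C1, C2, C3, C4}.
This closure contains every attribute of R1, so R1 ∩ R2 → R1. The join is lossless.

Yes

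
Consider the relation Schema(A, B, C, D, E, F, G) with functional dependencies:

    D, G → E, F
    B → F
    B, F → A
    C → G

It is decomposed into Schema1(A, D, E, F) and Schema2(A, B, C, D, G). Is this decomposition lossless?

No

Common attributes: Schema1 ∩ Schema2 = {A, D}.
No dependency enlarges {A, D}, so (A, D)⁺ = {A, D}.
The closure contains neither all of Schema1 = {A, D, E, F} nor all of Schema2 = {A, B, C, D, G}, so the common attributes are not a superkey of either fragment. The join is lossy.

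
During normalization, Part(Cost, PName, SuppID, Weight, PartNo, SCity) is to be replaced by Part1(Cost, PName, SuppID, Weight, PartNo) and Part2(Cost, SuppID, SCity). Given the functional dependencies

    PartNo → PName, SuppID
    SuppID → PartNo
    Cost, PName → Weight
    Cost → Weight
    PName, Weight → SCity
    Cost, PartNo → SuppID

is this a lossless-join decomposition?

Yes

Common attributes: Part1 ∩ Part2 = {Cost, SuppID}.
Closure of {Cost, SuppID}: SuppID → PartNo applies, adding PartNo; Cost → Weight applies, adding Weight; PartNo → PName, SuppID applies, adding PName; PName, Weight → SCity applies, adding SCity. So (Cost, SuppID)⁺ = {Cost, PName, SuppID, Weight, PartNo, SCity}.
This closure contains every attribute of Part1, so Part1 ∩ Part2 → Part1. The join is lossless.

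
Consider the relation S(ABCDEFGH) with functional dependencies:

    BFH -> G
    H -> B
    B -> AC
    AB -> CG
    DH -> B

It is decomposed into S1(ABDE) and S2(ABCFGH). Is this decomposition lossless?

No

Common attributes: S1 ∩ S2 = {AB}.
Closure of {AB}: B → AC applies, adding C; AB → CG applies, adding G. So (AB)⁺ = {ABCG}.
The closure contains neither all of S1 = {ABDE} nor all of S2 = {ABCFGH}, so the common attributes are not a superkey of either fragment. The join is lossy.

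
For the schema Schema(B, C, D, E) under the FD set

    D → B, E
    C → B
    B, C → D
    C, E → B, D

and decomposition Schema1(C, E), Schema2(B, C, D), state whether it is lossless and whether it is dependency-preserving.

lossless but not dependency-preserving

Lossless test: (C)⁺ = {B, C, D, E}, which contains all of one fragment — lossless.
Dependency preservation: the restricted closure of {D} across the fragments never reaches {B, E}, so D → B, E cannot be enforced without a join — not preserved.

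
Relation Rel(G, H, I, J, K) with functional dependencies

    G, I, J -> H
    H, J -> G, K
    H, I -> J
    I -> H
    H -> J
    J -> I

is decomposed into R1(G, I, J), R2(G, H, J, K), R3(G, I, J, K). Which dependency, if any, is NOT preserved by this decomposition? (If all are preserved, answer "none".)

none

G, I, J → H: restricted closure across fragments reaches H.
H, J → G, K lies within R2.
H, I → J: restricted closure across fragments reaches J.
I → H: restricted closure across fragments reaches H.
H → J lies within R2.
J → I lies within R1.
Every dependency is enforceable on the fragments, so the decomposition is dependency-preserving.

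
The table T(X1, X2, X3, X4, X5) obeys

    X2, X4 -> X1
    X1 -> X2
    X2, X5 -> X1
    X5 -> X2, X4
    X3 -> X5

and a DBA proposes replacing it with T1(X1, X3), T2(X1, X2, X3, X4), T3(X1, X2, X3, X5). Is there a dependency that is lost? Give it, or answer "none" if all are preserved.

X5 -> X2, X4

Check X5 → X2, X4: no single fragment contains all of {X2, X4, X5}, and the restricted closure of {X5} across the fragments never reaches {X2, X4}.
X2, X4 → X1 is preserved.
X1 → X2 is preserved.
X2, X5 → X1 is preserved.
X3 → X5 is preserved.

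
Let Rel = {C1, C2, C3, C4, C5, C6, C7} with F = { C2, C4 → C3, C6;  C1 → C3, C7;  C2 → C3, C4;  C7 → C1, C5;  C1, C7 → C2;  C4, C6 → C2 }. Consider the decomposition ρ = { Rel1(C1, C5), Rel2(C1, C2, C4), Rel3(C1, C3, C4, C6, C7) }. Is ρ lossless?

Yes

Chase test. Columns are C1, C2, C3, C4, C5, C6, C7; row i has aⱼ where attribute j ∈ Reli, else bᵢⱼ.
Initial tableau (one row per fragment):
  row 1: a1 b12 b13 b14 a5 b16 b17
  row 2: a1 a2 b23 a4 b25 b26 b27
  row 3: a1 b32 a3 a4 b35 a6 a7
Rows 1 and 2 agree on C1; apply C1→C3, C7 and equate their C3, C7 entries.
Rows 1 and 3 agree on C1; apply C1→C3, C7 and equate their C3, C7 entries.
Rows 1 and 2 agree on C7; apply C7→C1, C5 and equate their C1, C5 entries.
Rows 1 and 3 agree on C7; apply C7→C1, C5 and equate their C1, C5 entries.
Rows 1 and 2 agree on C1, C7; apply C1, C7→C2 and equate their C2 entries.
Rows 1 and 3 agree on C1, C7; apply C1, C7→C2 and equate their C2 entries.
Rows 2 and 3 agree on C2, C4; apply C2, C4→C3, C6 and equate their C3, C6 entries.
Rows 1 and 2 agree on C2; apply C2→C3, C4 and equate their C3, C4 entries.
Rows 1 and 2 agree on C2, C4; apply C2, C4→C3, C6 and equate their C3, C6 entries.
Row 1 is now all distinguished symbols — the join is lossless.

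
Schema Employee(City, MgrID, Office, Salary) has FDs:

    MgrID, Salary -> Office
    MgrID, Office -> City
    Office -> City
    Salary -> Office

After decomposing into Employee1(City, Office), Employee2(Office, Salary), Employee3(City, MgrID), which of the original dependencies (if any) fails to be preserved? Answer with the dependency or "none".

MgrID, Salary → Office: restricted closure across fragments reaches Office.
MgrID, Office → City: restricted closure across fragments reaches City.
Office → City lies within Employee1.
Salary → Office lies within Employee2.
Every dependency is enforceable on the fragments, so the decomposition is dependency-preserving.

none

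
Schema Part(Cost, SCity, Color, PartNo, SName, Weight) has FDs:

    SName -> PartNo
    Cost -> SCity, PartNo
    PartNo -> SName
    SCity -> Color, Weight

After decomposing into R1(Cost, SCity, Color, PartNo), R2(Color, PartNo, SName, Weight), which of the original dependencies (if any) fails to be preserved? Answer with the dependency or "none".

SCity -> Color, Weight

Check SCity → Color, Weight: no single fragment contains all of {SCity, Color, Weight}, and the restricted closure of {SCity} across the fragments never reaches {Color, Weight}.
SName → PartNo is preserved.
Cost → SCity, PartNo is preserved.
PartNo → SName is preserved.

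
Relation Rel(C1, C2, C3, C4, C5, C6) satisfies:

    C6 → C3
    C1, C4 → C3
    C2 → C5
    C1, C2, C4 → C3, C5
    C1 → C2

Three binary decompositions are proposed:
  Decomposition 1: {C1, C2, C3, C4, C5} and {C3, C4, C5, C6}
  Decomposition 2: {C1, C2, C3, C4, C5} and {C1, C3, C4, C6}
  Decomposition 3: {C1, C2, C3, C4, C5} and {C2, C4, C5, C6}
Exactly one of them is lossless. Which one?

Decomposition 2

Decomposition 1: common = {C3, C4, C5}, closure = {C3, C4, C5} → lossy.
Decomposition 2: common = {C1, C3, C4}, closure = {C1, C2, C3, C4, C5} → lossless.
Decomposition 3: common = {C2, C4, C5}, closure = {C2, C4, C5} → lossy.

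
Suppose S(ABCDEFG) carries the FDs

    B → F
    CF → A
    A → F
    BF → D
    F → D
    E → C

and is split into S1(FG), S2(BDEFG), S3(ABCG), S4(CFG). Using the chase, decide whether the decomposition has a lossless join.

No

Chase test. Columns are ABCDEFG; row i has aⱼ where attribute j ∈ Si, else bᵢⱼ.
Initial tableau (one row per fragment):
  row 1: b11 b12 b13 b14 b15 a6 a7
  row 2: b21 a2 b23 a4 a5 a6 a7
  row 3: a1 a2 a3 b34 b35 b36 a7
  row 4: b41 b42 a3 b44 b45 a6 a7
Rows 2 and 3 agree on B; apply B→F and equate their F entries.
Rows 3 and 4 agree on CF; apply CF→A and equate their A entries.
Rows 2 and 3 agree on BF; apply BF→D and equate their D entries.
Rows 1 and 2 agree on F; apply F→D and equate their D entries.
Rows 1 and 4 agree on F; apply F→D and equate their D entries.
No row becomes fully distinguished — the join is lossy.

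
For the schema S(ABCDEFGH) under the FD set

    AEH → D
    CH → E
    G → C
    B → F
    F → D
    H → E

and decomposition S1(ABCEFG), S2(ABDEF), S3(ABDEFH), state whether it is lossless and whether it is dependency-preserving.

lossy but dependency-preserving

Lossless test (chase): Rows 1 and 2 agree on F; apply F→D and equate their D entries. No row becomes fully distinguished — the join is lossy.
Dependency preservation: CH → E is not contained in any single fragment, but the restricted closure of its left-hand side across the fragments still reaches the right-hand side; the remaining FDs each lie inside some fragment. All dependencies are preserved.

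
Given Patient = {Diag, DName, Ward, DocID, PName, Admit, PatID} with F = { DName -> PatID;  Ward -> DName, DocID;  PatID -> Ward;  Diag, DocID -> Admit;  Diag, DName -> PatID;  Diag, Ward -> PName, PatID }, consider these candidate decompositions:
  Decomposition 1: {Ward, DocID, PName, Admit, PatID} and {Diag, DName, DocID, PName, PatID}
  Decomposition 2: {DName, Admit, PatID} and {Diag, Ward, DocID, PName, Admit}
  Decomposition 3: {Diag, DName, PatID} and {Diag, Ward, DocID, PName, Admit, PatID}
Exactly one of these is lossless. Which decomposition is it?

Decomposition 1: common = {DocID, PName, PatID}, closure = {DName, Ward, DocID, PName, PatID} → lossy.
Decomposition 2: common = {Admit}, closure = {Admit} → lossy.
Decomposition 3: common = {Diag, PatID}, closure = {Diag, DName, Ward, DocID, PName, Admit, PatID} → lossless.

Decomposition 3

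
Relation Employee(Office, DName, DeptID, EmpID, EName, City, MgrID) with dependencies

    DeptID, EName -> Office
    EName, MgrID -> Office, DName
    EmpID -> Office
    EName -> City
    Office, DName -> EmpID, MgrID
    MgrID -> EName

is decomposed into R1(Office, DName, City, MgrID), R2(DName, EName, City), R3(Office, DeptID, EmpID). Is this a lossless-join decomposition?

Chase test. Columns are Office, DName, DeptID, EmpID, EName, City, MgrID; row i has aⱼ where attribute j ∈ Ri, else bᵢⱼ.
Initial tableau (one row per fragment):
  row 1: a1 a2 b13 b14 b15 a6 a7
  row 2: b21 a2 b23 b24 a5 a6 b27
  row 3: a1 b32 a3 a4 b35 b36 b37
No row becomes fully distinguished — the join is lossy.

No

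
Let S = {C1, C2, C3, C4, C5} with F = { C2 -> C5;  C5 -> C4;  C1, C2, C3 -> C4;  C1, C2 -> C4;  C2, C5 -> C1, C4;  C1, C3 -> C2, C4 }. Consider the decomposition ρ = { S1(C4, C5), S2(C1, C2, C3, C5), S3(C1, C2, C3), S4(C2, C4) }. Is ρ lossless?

Yes

Chase test. Columns are C1, C2, C3, C4, C5; row i has aⱼ where attribute j ∈ Si, else bᵢⱼ.
Initial tableau (one row per fragment):
  row 1: b11 b12 b13 a4 a5
  row 2: a1 a2 a3 b24 a5
  row 3: a1 a2 a3 b34 b35
  row 4: b41 a2 b43 a4 b45
Rows 2 and 3 agree on C2; apply C2→C5 and equate their C5 entries.
Rows 2 and 4 agree on C2; apply C2→C5 and equate their C5 entries.
Rows 1 and 2 agree on C5; apply C5→C4 and equate their C4 entries.
Rows 1 and 3 agree on C5; apply C5→C4 and equate their C4 entries.
Rows 2 and 4 agree on C2, C5; apply C2, C5→C1, C4 and equate their C1, C4 entries.
Row 2 is now all distinguished symbols — the join is lossless.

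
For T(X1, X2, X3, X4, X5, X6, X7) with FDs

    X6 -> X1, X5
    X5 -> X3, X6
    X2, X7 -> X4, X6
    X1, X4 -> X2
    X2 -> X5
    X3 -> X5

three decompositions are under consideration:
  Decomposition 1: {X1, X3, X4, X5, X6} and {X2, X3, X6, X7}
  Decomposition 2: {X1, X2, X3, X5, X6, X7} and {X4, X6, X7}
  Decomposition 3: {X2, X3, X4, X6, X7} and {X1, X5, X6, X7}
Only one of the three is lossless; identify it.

Decomposition 3

Decomposition 1: common = {X3, X6}, closure = {X1, X3, X5, X6} → lossy.
Decomposition 2: common = {X6, X7}, closure = {X1, X3, X5, X6, X7} → lossy.
Decomposition 3: common = {X6, X7}, closure = {X1, X3, X5, X6, X7} → lossless.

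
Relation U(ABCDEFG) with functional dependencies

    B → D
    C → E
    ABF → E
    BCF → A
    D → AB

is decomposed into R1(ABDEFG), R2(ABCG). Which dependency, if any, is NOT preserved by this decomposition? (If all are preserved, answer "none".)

C → E

Check C → E: no single fragment contains all of {CE}, and the restricted closure of {C} across the fragments never reaches {E}.
B → D is preserved.
ABF → E is preserved.
BCF → A is preserved.
D → AB is preserved.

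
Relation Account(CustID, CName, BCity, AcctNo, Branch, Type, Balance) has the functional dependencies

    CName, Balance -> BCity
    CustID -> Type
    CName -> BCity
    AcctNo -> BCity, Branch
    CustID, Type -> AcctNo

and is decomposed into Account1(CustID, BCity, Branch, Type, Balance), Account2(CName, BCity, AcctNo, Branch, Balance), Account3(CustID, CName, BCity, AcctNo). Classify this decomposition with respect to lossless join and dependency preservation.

Lossless test (chase): Rows 1 and 3 agree on CustID; apply CustID→Type and equate their Type entries. Rows 2 and 3 agree on AcctNo; apply AcctNo→BCity, Branch and equate their BCity, Branch entries. Rows 1 and 3 agree on CustID, Type; apply CustID, Type→AcctNo and equate their AcctNo entries. No row becomes fully distinguished — the join is lossy.
Dependency preservation: CustID, Type → AcctNo is not contained in any single fragment, but the restricted closure of its left-hand side across the fragments still reaches the right-hand side; the remaining FDs each lie inside some fragment. All dependencies are preserved.

lossy but dependency-preserving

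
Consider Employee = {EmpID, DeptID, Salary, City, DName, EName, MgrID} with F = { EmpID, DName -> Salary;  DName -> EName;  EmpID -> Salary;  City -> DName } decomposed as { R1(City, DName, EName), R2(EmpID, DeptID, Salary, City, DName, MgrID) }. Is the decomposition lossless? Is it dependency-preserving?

Lossless test: (City, DName)⁺ = {City, DName, EName}, which contains all of one fragment — lossless.
Dependency preservation: every FD's attributes lie within a single fragment, so each can be enforced locally — preserved.

lossless and dependency-preserving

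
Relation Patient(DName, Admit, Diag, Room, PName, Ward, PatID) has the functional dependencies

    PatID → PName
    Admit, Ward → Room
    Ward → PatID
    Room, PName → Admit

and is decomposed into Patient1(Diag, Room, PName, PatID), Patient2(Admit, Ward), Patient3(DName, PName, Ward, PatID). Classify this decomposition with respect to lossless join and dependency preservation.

lossy and not dependency-preserving

Lossless test (chase): Rows 2 and 3 agree on Ward; apply Ward→PatID and equate their PatID entries. Rows 1 and 2 agree on PatID; apply PatID→PName and equate their PName entries. No row becomes fully distinguished — the join is lossy.
Dependency preservation: the restricted closure of {Admit, Ward} across the fragments never reaches {Room}, so Admit, Ward → Room cannot be enforced without a join — not preserved.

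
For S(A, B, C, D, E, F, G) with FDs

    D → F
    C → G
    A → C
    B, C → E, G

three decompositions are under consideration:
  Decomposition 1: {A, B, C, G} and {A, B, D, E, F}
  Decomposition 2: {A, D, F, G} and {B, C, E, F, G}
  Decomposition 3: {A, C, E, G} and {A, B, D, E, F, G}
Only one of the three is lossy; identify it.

Decomposition 2

Decomposition 1: common = {A, B}, closure = {A, B, C, E, G} → lossless.
Decomposition 2: common = {F, G}, closure = {F, G} → lossy.
Decomposition 3: common = {A, E, G}, closure = {A, C, E, G} → lossless.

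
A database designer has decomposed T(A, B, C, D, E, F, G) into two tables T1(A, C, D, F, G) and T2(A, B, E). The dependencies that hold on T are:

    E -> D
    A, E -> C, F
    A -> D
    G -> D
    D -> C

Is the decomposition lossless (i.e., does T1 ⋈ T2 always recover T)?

No

Common attributes: T1 ∩ T2 = {A}.
Closure of {A}: A → D applies, adding D; D → C applies, adding C. So (A)⁺ = {A, C, D}.
The closure contains neither all of T1 = {A, C, D, F, G} nor all of T2 = {A, B, E}, so the common attributes are not a superkey of either fragment. The join is lossy.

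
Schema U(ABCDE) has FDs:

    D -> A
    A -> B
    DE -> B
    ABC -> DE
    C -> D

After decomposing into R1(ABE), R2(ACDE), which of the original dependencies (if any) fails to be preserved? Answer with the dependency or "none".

none

D → A lies within R2.
A → B lies within R1.
DE → B: restricted closure across fragments reaches B.
ABC → DE: restricted closure across fragments reaches DE.
C → D lies within R2.
Every dependency is enforceable on the fragments, so the decomposition is dependency-preserving.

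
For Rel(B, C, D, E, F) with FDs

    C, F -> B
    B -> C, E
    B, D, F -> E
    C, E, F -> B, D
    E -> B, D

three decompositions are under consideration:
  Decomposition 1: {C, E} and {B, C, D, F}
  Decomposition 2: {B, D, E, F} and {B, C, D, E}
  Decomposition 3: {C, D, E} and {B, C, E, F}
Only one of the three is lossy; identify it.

Decomposition 1: common = {C}, closure = {C} → lossy.
Decomposition 2: common = {B, D, E}, closure = {B, C, D, E} → lossless.
Decomposition 3: common = {C, E}, closure = {B, C, D, E} → lossless.

Decomposition 1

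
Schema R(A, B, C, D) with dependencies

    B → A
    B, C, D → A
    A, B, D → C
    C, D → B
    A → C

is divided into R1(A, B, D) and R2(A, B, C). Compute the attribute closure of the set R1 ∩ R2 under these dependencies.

A, B, C

R1 ∩ R2 = {A, B}.
A → C applies, adding C
Closure: {A, B, C}.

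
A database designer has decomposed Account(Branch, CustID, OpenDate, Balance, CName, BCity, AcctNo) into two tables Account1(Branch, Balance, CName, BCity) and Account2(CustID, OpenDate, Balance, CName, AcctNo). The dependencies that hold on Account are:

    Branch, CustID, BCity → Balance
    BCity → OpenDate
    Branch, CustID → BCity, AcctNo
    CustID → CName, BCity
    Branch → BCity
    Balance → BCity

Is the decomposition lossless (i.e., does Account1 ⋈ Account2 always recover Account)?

Common attributes: Account1 ∩ Account2 = {Balance, CName}.
Closure of {Balance, CName}: Balance → BCity applies, adding BCity; BCity → OpenDate applies, adding OpenDate. So (Balance, CName)⁺ = {OpenDate, Balance, CName, BCity}.
The closure contains neither all of Account1 = {Branch, Balance, CName, BCity} nor all of Account2 = {CustID, OpenDate, Balance, CName, AcctNo}, so the common attributes are not a superkey of either fragment. The join is lossy.

No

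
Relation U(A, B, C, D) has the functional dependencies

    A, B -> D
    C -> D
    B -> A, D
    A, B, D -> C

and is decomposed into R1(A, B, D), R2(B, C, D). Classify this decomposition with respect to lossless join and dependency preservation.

Lossless test: (B, D)⁺ = {A, B, C, D}, which contains all of one fragment — lossless.
Dependency preservation: A, B, D → C is not contained in any single fragment, but the restricted closure of its left-hand side across the fragments still reaches the right-hand side; the remaining FDs each lie inside some fragment. All dependencies are preserved.

lossless and dependency-preserving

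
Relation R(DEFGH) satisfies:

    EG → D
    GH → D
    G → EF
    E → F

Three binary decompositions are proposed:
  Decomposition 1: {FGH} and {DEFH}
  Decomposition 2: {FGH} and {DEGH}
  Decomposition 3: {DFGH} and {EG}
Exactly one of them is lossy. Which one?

Decomposition 1: common = {FH}, closure = {FH} → lossy.
Decomposition 2: common = {GH}, closure = {DEFGH} → lossless.
Decomposition 3: common = {G}, closure = {DEFG} → lossless.

Decomposition 1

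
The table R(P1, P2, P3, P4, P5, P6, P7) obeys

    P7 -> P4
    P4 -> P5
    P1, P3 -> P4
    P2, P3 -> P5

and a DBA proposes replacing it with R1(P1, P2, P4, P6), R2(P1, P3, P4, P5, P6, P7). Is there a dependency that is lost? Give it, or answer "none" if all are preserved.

P2, P3 -> P5

Check P2, P3 → P5: no single fragment contains all of {P2, P3, P5}, and the restricted closure of {P2, P3} across the fragments never reaches {P5}.
P7 → P4 is preserved.
P4 → P5 is preserved.
P1, P3 → P4 is preserved.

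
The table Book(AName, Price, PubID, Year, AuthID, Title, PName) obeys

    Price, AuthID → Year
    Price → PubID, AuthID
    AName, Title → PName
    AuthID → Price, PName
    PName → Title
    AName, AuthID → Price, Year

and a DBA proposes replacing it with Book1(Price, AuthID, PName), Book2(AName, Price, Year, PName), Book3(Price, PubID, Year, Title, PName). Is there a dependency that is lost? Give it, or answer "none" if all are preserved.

AName, Title → PName

Check AName, Title → PName: no single fragment contains all of {AName, Title, PName}, and the restricted closure of {AName, Title} across the fragments never reaches {PName}.
Price, AuthID → Year is preserved.
Price → PubID, AuthID is preserved.
AuthID → Price, PName is preserved.
PName → Title is preserved.
AName, AuthID → Price, Year is preserved.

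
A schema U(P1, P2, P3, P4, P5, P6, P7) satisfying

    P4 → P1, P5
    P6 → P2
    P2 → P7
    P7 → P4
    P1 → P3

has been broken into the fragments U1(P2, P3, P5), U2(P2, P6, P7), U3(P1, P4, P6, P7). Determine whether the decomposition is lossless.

Yes

Chase test. Columns are P1, P2, P3, P4, P5, P6, P7; row i has aⱼ where attribute j ∈ Ui, else bᵢⱼ.
Initial tableau (one row per fragment):
  row 1: b11 a2 a3 b14 a5 b16 b17
  row 2: b21 a2 b23 b24 b25 a6 a7
  row 3: a1 b32 b33 a4 b35 a6 a7
Rows 2 and 3 agree on P6; apply P6→P2 and equate their P2 entries.
Rows 1 and 2 agree on P2; apply P2→P7 and equate their P7 entries.
Rows 1 and 2 agree on P7; apply P7→P4 and equate their P4 entries.
Rows 1 and 3 agree on P7; apply P7→P4 and equate their P4 entries.
Rows 1 and 2 agree on P4; apply P4→P1, P5 and equate their P1, P5 entries.
Rows 1 and 3 agree on P4; apply P4→P1, P5 and equate their P1, P5 entries.
Rows 1 and 2 agree on P1; apply P1→P3 and equate their P3 entries.
Rows 1 and 3 agree on P1; apply P1→P3 and equate their P3 entries.
Row 2 is now all distinguished symbols — the join is lossless.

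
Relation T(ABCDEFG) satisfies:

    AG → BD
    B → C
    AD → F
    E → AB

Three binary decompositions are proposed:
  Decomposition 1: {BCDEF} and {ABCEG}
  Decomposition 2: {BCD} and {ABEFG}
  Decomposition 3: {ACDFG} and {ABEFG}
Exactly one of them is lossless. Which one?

Decomposition 1: common = {BCE}, closure = {ABCE} → lossy.
Decomposition 2: common = {B}, closure = {BC} → lossy.
Decomposition 3: common = {AFG}, closure = {ABCDFG} → lossless.

Decomposition 3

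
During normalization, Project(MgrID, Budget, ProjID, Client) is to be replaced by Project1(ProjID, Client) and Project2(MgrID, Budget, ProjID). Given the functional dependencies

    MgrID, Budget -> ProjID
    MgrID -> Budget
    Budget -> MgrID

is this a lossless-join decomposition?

No

Common attributes: Project1 ∩ Project2 = {ProjID}.
No dependency enlarges {ProjID}, so (ProjID)⁺ = {ProjID}.
The closure contains neither all of Project1 = {ProjID, Client} nor all of Project2 = {MgrID, Budget, ProjID}, so the common attributes are not a superkey of either fragment. The join is lossy.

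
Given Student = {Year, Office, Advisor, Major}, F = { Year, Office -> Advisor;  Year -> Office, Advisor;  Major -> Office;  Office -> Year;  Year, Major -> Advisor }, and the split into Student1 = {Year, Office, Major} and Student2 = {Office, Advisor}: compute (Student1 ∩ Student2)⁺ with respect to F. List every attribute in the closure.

Student1 ∩ Student2 = {Office}.
Office → Year applies, adding Year
Year, Office → Advisor applies, adding Advisor
Closure: {Year, Office, Advisor}.

Year, Office, Advisor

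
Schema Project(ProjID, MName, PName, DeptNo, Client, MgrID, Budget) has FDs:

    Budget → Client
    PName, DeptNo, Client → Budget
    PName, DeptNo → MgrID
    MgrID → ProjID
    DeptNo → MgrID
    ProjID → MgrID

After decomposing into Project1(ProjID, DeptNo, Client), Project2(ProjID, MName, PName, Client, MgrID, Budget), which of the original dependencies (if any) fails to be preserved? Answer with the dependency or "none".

PName, DeptNo, Client → Budget

Check PName, DeptNo, Client → Budget: no single fragment contains all of {PName, DeptNo, Client, Budget}, and the restricted closure of {PName, DeptNo, Client} across the fragments never reaches {Budget}.
Budget → Client is preserved.
PName, DeptNo → MgrID is preserved.
MgrID → ProjID is preserved.
DeptNo → MgrID is preserved.
ProjID → MgrID is preserved.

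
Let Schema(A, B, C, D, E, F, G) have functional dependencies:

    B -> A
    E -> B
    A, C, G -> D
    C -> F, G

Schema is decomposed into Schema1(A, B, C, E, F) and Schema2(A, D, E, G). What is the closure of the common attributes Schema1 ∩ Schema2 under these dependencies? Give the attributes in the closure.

A, B, E

Schema1 ∩ Schema2 = {A, E}.
E → B applies, adding B
Closure: {A, B, E}.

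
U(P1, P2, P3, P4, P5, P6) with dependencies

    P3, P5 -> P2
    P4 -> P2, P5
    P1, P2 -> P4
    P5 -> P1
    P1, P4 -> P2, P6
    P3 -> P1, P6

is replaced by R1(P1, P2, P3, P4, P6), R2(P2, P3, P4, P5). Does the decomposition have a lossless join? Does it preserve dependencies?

lossless but not dependency-preserving

Lossless test: (P2, P3, P4)⁺ = {P1, P2, P3, P4, P5, P6}, which contains all of one fragment — lossless.
Dependency preservation: the restricted closure of {P5} across the fragments never reaches {P1}, so P5 → P1 cannot be enforced without a join — not preserved.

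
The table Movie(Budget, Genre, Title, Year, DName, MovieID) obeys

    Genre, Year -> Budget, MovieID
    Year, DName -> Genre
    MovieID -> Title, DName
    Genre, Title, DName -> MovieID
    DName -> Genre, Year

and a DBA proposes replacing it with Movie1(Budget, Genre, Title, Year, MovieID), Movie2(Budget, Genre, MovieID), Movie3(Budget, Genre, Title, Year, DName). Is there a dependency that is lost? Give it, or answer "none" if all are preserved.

none

Genre, Year → Budget, MovieID lies within Movie1.
Year, DName → Genre lies within Movie3.
MovieID → Title, DName: restricted closure across fragments reaches Title, DName.
Genre, Title, DName → MovieID: restricted closure across fragments reaches MovieID.
DName → Genre, Year lies within Movie3.
Every dependency is enforceable on the fragments, so the decomposition is dependency-preserving.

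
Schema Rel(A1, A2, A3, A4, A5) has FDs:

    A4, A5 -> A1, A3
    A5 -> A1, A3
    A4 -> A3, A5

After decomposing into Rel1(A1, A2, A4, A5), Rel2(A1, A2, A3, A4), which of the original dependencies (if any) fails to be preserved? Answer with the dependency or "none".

Check A5 → A1, A3: no single fragment contains all of {A1, A3, A5}, and the restricted closure of {A5} across the fragments never reaches {A1, A3}.
A4, A5 → A1, A3 is preserved.
A4 → A3, A5 is preserved.

A5 -> A1, A3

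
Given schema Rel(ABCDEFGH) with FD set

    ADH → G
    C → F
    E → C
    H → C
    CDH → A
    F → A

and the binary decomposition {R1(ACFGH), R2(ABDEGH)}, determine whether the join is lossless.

Common attributes: R1 ∩ R2 = {AGH}.
Closure of {AGH}: H → C applies, adding C; C → F applies, adding F. So (AGH)⁺ = {ACFGH}.
This closure contains every attribute of R1, so R1 ∩ R2 → R1. The join is lossless.

Yes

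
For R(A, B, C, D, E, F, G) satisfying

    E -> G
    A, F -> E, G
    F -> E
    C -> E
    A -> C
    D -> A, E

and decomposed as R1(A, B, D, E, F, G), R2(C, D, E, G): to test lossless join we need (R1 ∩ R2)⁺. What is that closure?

R1 ∩ R2 = {D, E, G}.
D → A, E applies, adding A
A → C applies, adding C
Closure: {A, C, D, E, G}.

A, C, D, E, G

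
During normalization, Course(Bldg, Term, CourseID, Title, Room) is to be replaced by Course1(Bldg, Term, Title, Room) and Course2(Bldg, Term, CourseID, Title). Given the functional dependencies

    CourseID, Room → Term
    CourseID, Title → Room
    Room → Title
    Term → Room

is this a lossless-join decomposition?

Yes

Common attributes: Course1 ∩ Course2 = {Bldg, Term, Title}.
Closure of {Bldg, Term, Title}: Term → Room applies, adding Room. So (Bldg, Term, Title)⁺ = {Bldg, Term, Title, Room}.
This closure contains every attribute of Course1, so Course1 ∩ Course2 → Course1. The join is lossless.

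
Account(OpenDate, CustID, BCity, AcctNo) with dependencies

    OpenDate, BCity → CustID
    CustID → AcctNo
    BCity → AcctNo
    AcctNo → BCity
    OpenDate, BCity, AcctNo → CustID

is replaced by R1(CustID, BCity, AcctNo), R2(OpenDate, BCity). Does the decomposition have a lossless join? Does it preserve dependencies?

Lossless test: (BCity)⁺ = {BCity, AcctNo}, which is a superkey of neither fragment — lossy.
Dependency preservation: the restricted closure of {OpenDate, BCity} across the fragments never reaches {CustID}, so OpenDate, BCity → CustID cannot be enforced without a join — not preserved.

lossy and not dependency-preserving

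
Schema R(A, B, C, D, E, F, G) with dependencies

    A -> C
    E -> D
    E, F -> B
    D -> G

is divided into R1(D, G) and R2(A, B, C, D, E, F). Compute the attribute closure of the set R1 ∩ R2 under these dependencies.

D, G

R1 ∩ R2 = {D}.
D → G applies, adding G
Closure: {D, G}.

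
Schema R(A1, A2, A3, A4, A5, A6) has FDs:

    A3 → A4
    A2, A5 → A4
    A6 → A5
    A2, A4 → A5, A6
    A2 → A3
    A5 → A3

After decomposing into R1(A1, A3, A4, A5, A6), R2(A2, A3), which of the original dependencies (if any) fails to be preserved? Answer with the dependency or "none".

A2, A4 → A5, A6

Check A2, A4 → A5, A6: no single fragment contains all of {A2, A4, A5, A6}, and the restricted closure of {A2, A4} across the fragments never reaches {A5, A6}.
A3 → A4 is preserved.
A2, A5 → A4 is preserved.
A6 → A5 is preserved.
A2 → A3 is preserved.
A5 → A3 is preserved.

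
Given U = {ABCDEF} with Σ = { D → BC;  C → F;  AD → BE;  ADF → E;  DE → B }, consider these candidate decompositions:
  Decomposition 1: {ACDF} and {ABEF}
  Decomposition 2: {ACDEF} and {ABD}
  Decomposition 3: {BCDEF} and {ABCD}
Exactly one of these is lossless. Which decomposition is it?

Decomposition 1: common = {AF}, closure = {AF} → lossy.
Decomposition 2: common = {AD}, closure = {ABCDEF} → lossless.
Decomposition 3: common = {BCD}, closure = {BCDF} → lossy.

Decomposition 2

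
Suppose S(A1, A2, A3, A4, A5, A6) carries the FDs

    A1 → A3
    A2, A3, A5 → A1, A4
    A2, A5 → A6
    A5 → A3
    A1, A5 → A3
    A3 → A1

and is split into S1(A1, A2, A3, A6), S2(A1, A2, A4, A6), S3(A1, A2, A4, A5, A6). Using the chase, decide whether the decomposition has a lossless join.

Chase test. Columns are A1, A2, A3, A4, A5, A6; row i has aⱼ where attribute j ∈ Si, else bᵢⱼ.
Initial tableau (one row per fragment):
  row 1: a1 a2 a3 b14 b15 a6
  row 2: a1 a2 b23 a4 b25 a6
  row 3: a1 a2 b33 a4 a5 a6
Rows 1 and 2 agree on A1; apply A1→A3 and equate their A3 entries.
Rows 1 and 3 agree on A1; apply A1→A3 and equate their A3 entries.
Row 3 is now all distinguished symbols — the join is lossless.

Yes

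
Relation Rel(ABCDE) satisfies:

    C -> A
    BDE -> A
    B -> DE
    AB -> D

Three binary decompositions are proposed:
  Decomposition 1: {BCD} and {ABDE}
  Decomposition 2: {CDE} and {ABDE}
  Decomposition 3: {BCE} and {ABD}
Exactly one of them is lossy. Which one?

Decomposition 1: common = {BD}, closure = {ABDE} → lossless.
Decomposition 2: common = {DE}, closure = {DE} → lossy.
Decomposition 3: common = {B}, closure = {ABDE} → lossless.

Decomposition 2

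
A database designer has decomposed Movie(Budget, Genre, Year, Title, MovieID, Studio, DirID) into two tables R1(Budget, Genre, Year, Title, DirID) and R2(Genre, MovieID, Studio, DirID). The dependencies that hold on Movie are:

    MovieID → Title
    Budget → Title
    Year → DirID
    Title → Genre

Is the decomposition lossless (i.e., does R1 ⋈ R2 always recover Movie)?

Common attributes: R1 ∩ R2 = {Genre, DirID}.
No dependency enlarges {Genre, DirID}, so (Genre, DirID)⁺ = {Genre, DirID}.
The closure contains neither all of R1 = {Budget, Genre, Year, Title, DirID} nor all of R2 = {Genre, MovieID, Studio, DirID}, so the common attributes are not a superkey of either fragment. The join is lossy.

No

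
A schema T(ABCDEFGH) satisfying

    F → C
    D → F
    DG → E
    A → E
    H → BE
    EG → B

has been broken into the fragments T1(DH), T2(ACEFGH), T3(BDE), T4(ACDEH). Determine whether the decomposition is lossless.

No

Chase test. Columns are ABCDEFGH; row i has aⱼ where attribute j ∈ Ti, else bᵢⱼ.
Initial tableau (one row per fragment):
  row 1: b11 b12 b13 a4 b15 b16 b17 a8
  row 2: a1 b22 a3 b24 a5 a6 a7 a8
  row 3: b31 a2 b33 a4 a5 b36 b37 b38
  row 4: a1 b42 a3 a4 a5 b46 b47 a8
Rows 1 and 3 agree on D; apply D→F and equate their F entries.
Rows 1 and 4 agree on D; apply D→F and equate their F entries.
Rows 1 and 2 agree on H; apply H→BE and equate their BE entries.
Rows 1 and 4 agree on H; apply H→BE and equate their BE entries.
Rows 1 and 3 agree on F; apply F→C and equate their C entries.
Rows 1 and 4 agree on F; apply F→C and equate their C entries.
No row becomes fully distinguished — the join is lossy.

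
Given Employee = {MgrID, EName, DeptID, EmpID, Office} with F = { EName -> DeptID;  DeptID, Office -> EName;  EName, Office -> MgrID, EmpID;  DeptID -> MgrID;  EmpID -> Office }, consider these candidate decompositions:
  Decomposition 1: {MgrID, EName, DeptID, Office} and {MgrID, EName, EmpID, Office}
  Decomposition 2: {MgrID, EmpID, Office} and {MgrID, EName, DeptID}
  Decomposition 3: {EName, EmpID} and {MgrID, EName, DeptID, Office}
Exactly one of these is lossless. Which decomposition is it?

Decomposition 1

Decomposition 1: common = {MgrID, EName, Office}, closure = {MgrID, EName, DeptID, EmpID, Office} → lossless.
Decomposition 2: common = {MgrID}, closure = {MgrID} → lossy.
Decomposition 3: common = {EName}, closure = {MgrID, EName, DeptID} → lossy.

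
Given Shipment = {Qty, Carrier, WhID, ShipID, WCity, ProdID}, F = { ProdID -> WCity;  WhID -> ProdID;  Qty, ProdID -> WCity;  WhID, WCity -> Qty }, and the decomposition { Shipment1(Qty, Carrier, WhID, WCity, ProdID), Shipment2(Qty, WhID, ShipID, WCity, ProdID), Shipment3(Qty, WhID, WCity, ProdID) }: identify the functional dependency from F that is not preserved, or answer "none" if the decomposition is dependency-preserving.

none

ProdID → WCity lies within Shipment1.
WhID → ProdID lies within Shipment1.
Qty, ProdID → WCity lies within Shipment1.
WhID, WCity → Qty lies within Shipment1.
Every dependency is enforceable on the fragments, so the decomposition is dependency-preserving.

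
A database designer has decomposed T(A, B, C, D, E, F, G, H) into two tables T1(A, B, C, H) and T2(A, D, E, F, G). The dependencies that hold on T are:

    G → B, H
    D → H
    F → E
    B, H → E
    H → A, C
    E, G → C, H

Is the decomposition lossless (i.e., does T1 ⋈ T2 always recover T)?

No

Common attributes: T1 ∩ T2 = {A}.
No dependency enlarges {A}, so (A)⁺ = {A}.
The closure contains neither all of T1 = {A, B, C, H} nor all of T2 = {A, D, E, F, G}, so the common attributes are not a superkey of either fragment. The join is lossy.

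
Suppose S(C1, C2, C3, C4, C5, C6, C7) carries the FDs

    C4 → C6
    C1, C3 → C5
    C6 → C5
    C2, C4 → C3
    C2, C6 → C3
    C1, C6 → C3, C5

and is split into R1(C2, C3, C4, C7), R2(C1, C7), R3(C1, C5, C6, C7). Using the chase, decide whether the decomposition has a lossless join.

No

Chase test. Columns are C1, C2, C3, C4, C5, C6, C7; row i has aⱼ where attribute j ∈ Ri, else bᵢⱼ.
Initial tableau (one row per fragment):
  row 1: b11 a2 a3 a4 b15 b16 a7
  row 2: a1 b22 b23 b24 b25 b26 a7
  row 3: a1 b32 b33 b34 a5 a6 a7
No row becomes fully distinguished — the join is lossy.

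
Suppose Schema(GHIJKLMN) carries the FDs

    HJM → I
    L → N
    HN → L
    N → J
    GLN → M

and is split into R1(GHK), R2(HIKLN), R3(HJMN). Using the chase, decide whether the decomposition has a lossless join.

Chase test. Columns are GHIJKLMN; row i has aⱼ where attribute j ∈ Ri, else bᵢⱼ.
Initial tableau (one row per fragment):
  row 1: a1 a2 b13 b14 a5 b16 b17 b18
  row 2: b21 a2 a3 b24 a5 a6 b27 a8
  row 3: b31 a2 b33 a4 b35 b36 a7 a8
Rows 2 and 3 agree on HN; apply HN→L and equate their L entries.
Rows 2 and 3 agree on N; apply N→J and equate their J entries.
No row becomes fully distinguished — the join is lossy.

No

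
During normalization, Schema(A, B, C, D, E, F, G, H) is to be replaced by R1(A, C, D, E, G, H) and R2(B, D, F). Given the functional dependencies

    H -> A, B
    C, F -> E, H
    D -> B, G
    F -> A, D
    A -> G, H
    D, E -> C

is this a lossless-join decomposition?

No

Common attributes: R1 ∩ R2 = {D}.
Closure of {D}: D → B, G applies, adding B, G. So (D)⁺ = {B, D, G}.
The closure contains neither all of R1 = {A, C, D, E, G, H} nor all of R2 = {B, D, F}, so the common attributes are not a superkey of either fragment. The join is lossy.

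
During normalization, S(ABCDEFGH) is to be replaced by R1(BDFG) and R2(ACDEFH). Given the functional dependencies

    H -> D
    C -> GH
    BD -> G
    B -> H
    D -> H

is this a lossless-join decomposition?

No

Common attributes: R1 ∩ R2 = {DF}.
Closure of {DF}: D → H applies, adding H. So (DF)⁺ = {DFH}.
The closure contains neither all of R1 = {BDFG} nor all of R2 = {ACDEFH}, so the common attributes are not a superkey of either fragment. The join is lossy.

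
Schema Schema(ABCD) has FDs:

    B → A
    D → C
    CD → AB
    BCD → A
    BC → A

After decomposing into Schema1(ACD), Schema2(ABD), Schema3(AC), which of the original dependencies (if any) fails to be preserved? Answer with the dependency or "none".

none

B → A lies within Schema2.
D → C lies within Schema1.
CD → AB: restricted closure across fragments reaches AB.
BCD → A: restricted closure across fragments reaches A.
BC → A: restricted closure across fragments reaches A.
Every dependency is enforceable on the fragments, so the decomposition is dependency-preserving.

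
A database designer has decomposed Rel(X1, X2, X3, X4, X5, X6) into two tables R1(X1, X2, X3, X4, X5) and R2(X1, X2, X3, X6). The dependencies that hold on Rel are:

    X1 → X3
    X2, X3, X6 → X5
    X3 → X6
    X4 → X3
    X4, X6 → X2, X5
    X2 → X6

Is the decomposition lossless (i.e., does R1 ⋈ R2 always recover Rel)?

Common attributes: R1 ∩ R2 = {X1, X2, X3}.
Closure of {X1, X2, X3}: X3 → X6 applies, adding X6; X2, X3, X6 → X5 applies, adding X5. So (X1, X2, X3)⁺ = {X1, X2, X3, X5, X6}.
This closure contains every attribute of R2, so R1 ∩ R2 → R2. The join is lossless.

Yes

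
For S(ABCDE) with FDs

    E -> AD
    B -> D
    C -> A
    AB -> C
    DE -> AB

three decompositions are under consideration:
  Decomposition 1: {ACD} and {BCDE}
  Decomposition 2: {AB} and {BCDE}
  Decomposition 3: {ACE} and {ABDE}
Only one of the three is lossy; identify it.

Decomposition 1: common = {CD}, closure = {ACD} → lossless.
Decomposition 2: common = {B}, closure = {BD} → lossy.
Decomposition 3: common = {AE}, closure = {ABCDE} → lossless.

Decomposition 2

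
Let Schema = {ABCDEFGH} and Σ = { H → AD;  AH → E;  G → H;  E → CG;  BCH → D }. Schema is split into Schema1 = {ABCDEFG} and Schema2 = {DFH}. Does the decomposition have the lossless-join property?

Common attributes: Schema1 ∩ Schema2 = {DF}.
No dependency enlarges {DF}, so (DF)⁺ = {DF}.
The closure contains neither all of Schema1 = {ABCDEFG} nor all of Schema2 = {DFH}, so the common attributes are not a superkey of either fragment. The join is lossy.

No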